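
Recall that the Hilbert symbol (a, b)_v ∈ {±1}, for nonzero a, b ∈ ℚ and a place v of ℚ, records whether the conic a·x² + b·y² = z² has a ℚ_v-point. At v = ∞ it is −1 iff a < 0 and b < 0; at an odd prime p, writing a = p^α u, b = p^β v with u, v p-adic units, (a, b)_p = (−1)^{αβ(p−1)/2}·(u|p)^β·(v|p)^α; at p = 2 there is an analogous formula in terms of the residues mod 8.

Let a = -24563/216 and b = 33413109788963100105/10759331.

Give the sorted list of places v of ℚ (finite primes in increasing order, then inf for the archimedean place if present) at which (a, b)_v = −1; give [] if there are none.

Mod squares: a ≡ -1218, b ≡ 1155. Check v ∈ {∞, 2, 3, 5, 7, 11, 13, 23, 29, 43}.
v=23: a=23^0·(≡18), b=23^-2·(≡7) mod 23; (18|23)=+1, (7|23)=-1; (−1)^{0·-2·11}·(+1)^-2·(-1)^0 = +1.
v=2: v_2(a)=-3, v_2(b)=0; units ≡ 7, 3 (mod 8); ε·ε+αω+βω = 1·1+-3·1+0·0 ≡ 0  ⇒  (a,b)_2 = +1.
v=29: a=29^1·(≡4), b=29^4·(≡20) mod 29; (4|29)=+1, (20|29)=+1; (−1)^{1·4·14}·(+1)^4·(+1)^1 = +1.
v=11: a=11^2·(≡4), b=11^-1·(≡8) mod 11; (4|11)=+1, (8|11)=-1; (−1)^{2·-1·5}·(+1)^-1·(-1)^2 = +1.
v=∞: -1218 < 0 and 1155 > 0  ⇒  (a,b)_∞ = +1.
v=7: a=7^1·(≡2), b=7^5·(≡1) mod 7; (2|7)=+1, (1|7)=+1; (−1)^{1·5·3}·(+1)^5·(+1)^1 = -1.
v=13: a=13^0·(≡9), b=13^4·(≡2) mod 13; (9|13)=+1, (2|13)=-1; (−1)^{0·4·6}·(+1)^4·(-1)^0 = +1.
v=3: a=3^-3·(≡2), b=3^9·(≡1) mod 3; (2|3)=-1, (1|3)=+1; (−1)^{-3·9·1}·(-1)^9·(+1)^-3 = +1.
v=5: a=5^0·(≡2), b=5^1·(≡1) mod 5; (2|5)=-1, (1|5)=+1; (−1)^{0·1·2}·(-1)^1·(+1)^0 = -1.
v=43: a=43^0·(≡33), b=43^-2·(≡19) mod 43; (33|43)=-1, (19|43)=-1; (−1)^{0·-2·21}·(-1)^-2·(-1)^0 = +1.
|Ram(-1218, 1155)| = 2, even; anisotropic at {5, 7}.

[5, 7]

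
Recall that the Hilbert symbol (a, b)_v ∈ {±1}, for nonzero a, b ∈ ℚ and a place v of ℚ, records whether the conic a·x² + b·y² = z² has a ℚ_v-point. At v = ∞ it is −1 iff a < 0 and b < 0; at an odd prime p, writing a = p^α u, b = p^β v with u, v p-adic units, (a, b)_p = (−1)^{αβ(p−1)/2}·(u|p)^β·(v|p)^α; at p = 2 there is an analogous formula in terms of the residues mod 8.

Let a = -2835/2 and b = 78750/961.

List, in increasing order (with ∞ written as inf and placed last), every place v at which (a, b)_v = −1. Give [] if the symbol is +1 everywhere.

[2, 7]

Mod squares: a ≡ -70, b ≡ 14. Check v ∈ {∞, 2, 3, 5, 7, 31}.
v=31: a=31^0·(≡24), b=31^-2·(≡10) mod 31; (24|31)=-1, (10|31)=+1; (−1)^{0·-2·15}·(-1)^-2·(+1)^0 = +1.
v=3: a=3^4·(≡2), b=3^2·(≡2) mod 3; (2|3)=-1, (2|3)=-1; (−1)^{4·2·1}·(-1)^2·(-1)^4 = +1.
v=∞: -70 < 0 and 14 > 0  ⇒  (a,b)_∞ = +1.
v=7: a=7^1·(≡4), b=7^1·(≡4) mod 7; (4|7)=+1, (4|7)=+1; (−1)^{1·1·3}·(+1)^1·(+1)^1 = -1.
v=5: a=5^1·(≡4), b=5^4·(≡1) mod 5; (4|5)=+1, (1|5)=+1; (−1)^{1·4·2}·(+1)^4·(+1)^1 = +1.
v=2: v_2(a)=-1, v_2(b)=1; units ≡ 5, 7 (mod 8); ε·ε+αω+βω = 0·1+-1·0+1·1 ≡ 1  ⇒  (a,b)_2 = -1.
Ram(-70, 14) = {2, 7}; no ℚ_2-point on the conic.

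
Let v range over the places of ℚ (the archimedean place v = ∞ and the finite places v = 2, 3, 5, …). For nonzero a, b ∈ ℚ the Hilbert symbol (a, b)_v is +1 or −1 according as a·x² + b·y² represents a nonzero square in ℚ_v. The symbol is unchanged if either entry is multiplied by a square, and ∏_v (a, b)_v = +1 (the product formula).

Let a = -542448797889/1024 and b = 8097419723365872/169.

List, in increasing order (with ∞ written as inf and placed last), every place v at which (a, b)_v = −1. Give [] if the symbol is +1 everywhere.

Mod squares: a ≡ -1563609, b ≡ 23. Check v ∈ {∞, 2, 3, 13, 17, 19, 23, 31, 43}.
v=23: a=23^1·(≡5), b=23^3·(≡13) mod 23; (5|23)=-1, (13|23)=+1; (−1)^{1·3·11}·(-1)^3·(+1)^1 = +1.
v=3: a=3^1·(≡2), b=3^4·(≡2) mod 3; (2|3)=-1, (2|3)=-1; (−1)^{1·4·1}·(-1)^4·(-1)^1 = -1.
v=43: a=43^1·(≡11), b=43^2·(≡11) mod 43; (11|43)=+1, (11|43)=+1; (−1)^{1·2·21}·(+1)^2·(+1)^1 = +1.
v=17: a=17^1·(≡5), b=17^2·(≡11) mod 17; (5|17)=-1, (11|17)=-1; (−1)^{1·2·8}·(-1)^2·(-1)^1 = -1.
v=19: a=19^2·(≡3), b=19^0·(≡9) mod 19; (3|19)=-1, (9|19)=+1; (−1)^{2·0·9}·(-1)^0·(+1)^2 = +1.
v=2: v_2(a)=-10, v_2(b)=4; units ≡ 7, 7 (mod 8); ε·ε+αω+βω = 1·1+-10·0+4·0 ≡ 1  ⇒  (a,b)_2 = -1.
v=31: a=31^3·(≡22), b=31^2·(≡3) mod 31; (22|31)=-1, (3|31)=-1; (−1)^{3·2·15}·(-1)^2·(-1)^3 = -1.
v=13: a=13^0·(≡8), b=13^-2·(≡3) mod 13; (8|13)=-1, (3|13)=+1; (−1)^{0·-2·6}·(-1)^-2·(+1)^0 = +1.
v=∞: -1563609 < 0 and 23 > 0  ⇒  (a,b)_∞ = +1.
Ram(-1563609, 23) = {2, 3, 17, 31}; no ℚ_2-point on the conic.

[2, 3, 17, 31]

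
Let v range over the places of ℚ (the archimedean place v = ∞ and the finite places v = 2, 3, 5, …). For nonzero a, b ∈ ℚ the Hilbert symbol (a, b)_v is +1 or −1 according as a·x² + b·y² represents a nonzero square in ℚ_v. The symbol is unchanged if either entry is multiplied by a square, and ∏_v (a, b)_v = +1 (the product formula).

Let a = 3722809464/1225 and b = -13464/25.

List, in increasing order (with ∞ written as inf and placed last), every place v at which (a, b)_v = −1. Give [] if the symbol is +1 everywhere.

(a, b) ≡ (103411374, -374) mod (ℚ^×)²; places V = {2, 3, 5, 7, 11, 17, 37, 47, 53, ∞}.
(a,b)_53: α=1, u≡43; β=0, v≡19 (mod 53); (43|53)=+1, (19|53)=-1; sign (−1)^0·+1^0·-1^1 = -1.
(a,b)_7: α=-2, u≡6; β=0, v≡1 (mod 7); (6|7)=-1, (1|7)=+1; sign (−1)^0·-1^0·+1^-2 = +1.
(a,b)_∞: sgn(103411374)=+, sgn(-374)=−, so +1.
(a,b)_11: α=1, u≡1; β=1, v≡10 (mod 11); (1|11)=+1, (10|11)=-1; sign (−1)^1·+1^1·-1^1 = +1.
(a,b)_5: α=-2, u≡1; β=-2, v≡1 (mod 5); (1|5)=+1, (1|5)=+1; sign (−1)^0·+1^-2·+1^-2 = +1.
(a,b)_37: α=1, u≡1; β=0, v≡12 (mod 37); (1|37)=+1, (12|37)=+1; sign (−1)^0·+1^0·+1^1 = +1.
(a,b)_47: α=1, u≡43; β=0, v≡1 (mod 47); (43|47)=-1, (1|47)=+1; sign (−1)^0·-1^0·+1^1 = +1.
(a,b)_17: α=1, u≡11; β=1, v≡3 (mod 17); (11|17)=-1, (3|17)=-1; sign (−1)^0·-1^1·-1^1 = +1.
(a,b)_3: α=3, u≡2; β=2, v≡1 (mod 3); (2|3)=-1, (1|3)=+1; sign (−1)^0·-1^2·+1^3 = +1.
(a,b)_2: α=3, β=3; u≡7, v≡5 (mod 8); ε(u)ε(v)=1·0, αω(v)=3·1, βω(u)=3·0; sum ≡ 1  ⇒  -1.
(103411374, -374 / ℚ) ramifies at {2, 53}: a division algebra.

[2, 53]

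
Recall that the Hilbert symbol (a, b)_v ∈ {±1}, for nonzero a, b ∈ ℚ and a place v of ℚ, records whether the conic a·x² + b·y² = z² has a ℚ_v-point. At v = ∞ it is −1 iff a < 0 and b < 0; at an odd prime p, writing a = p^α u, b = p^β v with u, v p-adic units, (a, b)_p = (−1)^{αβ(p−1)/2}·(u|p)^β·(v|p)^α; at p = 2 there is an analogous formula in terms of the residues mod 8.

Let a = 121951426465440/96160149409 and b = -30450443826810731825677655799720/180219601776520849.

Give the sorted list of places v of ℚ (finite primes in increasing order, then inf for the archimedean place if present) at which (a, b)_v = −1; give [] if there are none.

[3, 5, 7, 23]

(a, b) ≡ (56810, -91770) mod (ℚ^×)²; places V = {2, 3, 5, 7, 11, 13, 17, 19, 23, 29, 37, ∞}.
(a,b)_29: α=-2, u≡22; β=-2, v≡26 (mod 29); (22|29)=+1, (26|29)=-1; sign (−1)^0·+1^-2·-1^-2 = +1.
(a,b)_19: α=1, u≡4; β=3, v≡13 (mod 19); (4|19)=+1, (13|19)=-1; sign (−1)^1·+1^3·-1^1 = +1.
(a,b)_17: α=-4, u≡2; β=-4, v≡9 (mod 17); (2|17)=+1, (9|17)=+1; sign (−1)^0·+1^-4·+1^-4 = +1.
(a,b)_5: α=1, u≡2; β=1, v≡4 (mod 5); (2|5)=-1, (4|5)=+1; sign (−1)^0·-1^1·+1^1 = -1.
(a,b)_23: α=1, u≡12; β=3, v≡9 (mod 23); (12|23)=+1, (9|23)=+1; sign (−1)^1·+1^3·+1^1 = -1.
(a,b)_2: α=5, β=3; u≡5, v≡3 (mod 8); ε(u)ε(v)=0·1, αω(v)=5·1, βω(u)=3·1; sum ≡ 0  ⇒  +1.
(a,b)_13: α=3, u≡5; β=10, v≡9 (mod 13); (5|13)=-1, (9|13)=+1; sign (−1)^0·-1^10·+1^3 = +1.
(a,b)_37: α=-2, u≡29; β=-6, v≡34 (mod 37); (29|37)=-1, (34|37)=+1; sign (−1)^0·-1^-6·+1^-2 = +1.
(a,b)_11: α=2, u≡10; β=2, v≡5 (mod 11); (10|11)=-1, (5|11)=+1; sign (−1)^0·-1^2·+1^2 = +1.
(a,b)_3: α=8, u≡2; β=13, v≡1 (mod 3); (2|3)=-1, (1|3)=+1; sign (−1)^0·-1^13·+1^8 = -1.
(a,b)_7: α=0, u≡6; β=3, v≡4 (mod 7); (6|7)=-1, (4|7)=+1; sign (−1)^0·-1^3·+1^0 = -1.
(a,b)_∞: sgn(56810)=+, sgn(-91770)=−, so +1.
Ram(56810, -91770) = {3, 5, 7, 23}; no ℚ_3-point on the conic.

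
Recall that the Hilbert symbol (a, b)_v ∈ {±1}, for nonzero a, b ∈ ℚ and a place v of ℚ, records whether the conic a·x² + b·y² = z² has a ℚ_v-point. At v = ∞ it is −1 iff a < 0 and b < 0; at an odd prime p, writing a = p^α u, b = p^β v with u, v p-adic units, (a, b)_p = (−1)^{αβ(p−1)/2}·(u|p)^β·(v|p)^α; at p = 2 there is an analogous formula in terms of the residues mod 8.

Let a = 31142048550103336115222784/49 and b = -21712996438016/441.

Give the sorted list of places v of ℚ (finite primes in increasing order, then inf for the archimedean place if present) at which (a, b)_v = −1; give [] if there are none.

Mod squares: a ≡ 481, b ≡ -31367009. Check v ∈ {∞, 2, 3, 7, 13, 23, 29, 31, 37, 41}.
v=41: a=41^2·(≡17), b=41^1·(≡22) mod 41; (17|41)=-1, (22|41)=-1; (−1)^{2·1·20}·(-1)^1·(-1)^2 = -1.
v=31: a=31^2·(≡20), b=31^1·(≡8) mod 31; (20|31)=+1, (8|31)=+1; (−1)^{2·1·15}·(+1)^1·(+1)^2 = +1.
v=∞: 481 > 0 and -31367009 < 0  ⇒  (a,b)_∞ = +1.
v=2: v_2(a)=8, v_2(b)=12; units ≡ 1, 7 (mod 8); ε·ε+αω+βω = 0·1+8·0+12·0 ≡ 0  ⇒  (a,b)_2 = +1.
v=3: a=3^2·(≡1), b=3^-2·(≡1) mod 3; (1|3)=+1, (1|3)=+1; (−1)^{2·-2·1}·(+1)^-2·(+1)^2 = +1.
v=37: a=37^3·(≡2), b=37^1·(≡35) mod 37; (2|37)=-1, (35|37)=-1; (−1)^{3·1·18}·(-1)^1·(-1)^3 = +1.
v=7: a=7^-2·(≡6), b=7^-2·(≡6) mod 7; (6|7)=-1, (6|7)=-1; (−1)^{-2·-2·3}·(-1)^-2·(-1)^-2 = +1.
v=29: a=29^2·(≡19), b=29^1·(≡8) mod 29; (19|29)=-1, (8|29)=-1; (−1)^{2·1·14}·(-1)^1·(-1)^2 = -1.
v=23: a=23^2·(≡15), b=23^1·(≡8) mod 23; (15|23)=-1, (8|23)=+1; (−1)^{2·1·11}·(-1)^1·(+1)^2 = -1.
v=13: a=13^5·(≡8), b=13^2·(≡11) mod 13; (8|13)=-1, (11|13)=-1; (−1)^{5·2·6}·(-1)^2·(-1)^5 = -1.
(481, -31367009 / ℚ) ramifies at {13, 23, 29, 41}: a division algebra.

[13, 23, 29, 41]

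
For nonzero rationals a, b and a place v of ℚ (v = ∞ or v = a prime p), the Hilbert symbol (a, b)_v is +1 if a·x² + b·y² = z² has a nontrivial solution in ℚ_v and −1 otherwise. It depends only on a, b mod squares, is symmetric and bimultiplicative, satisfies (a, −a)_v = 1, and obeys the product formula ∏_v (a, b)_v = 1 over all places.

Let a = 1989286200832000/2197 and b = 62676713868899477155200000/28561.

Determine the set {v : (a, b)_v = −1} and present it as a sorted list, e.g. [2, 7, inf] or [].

Mod squares: a ≡ 198835, b ≡ 15295. Check v ∈ {∞, 2, 3, 5, 7, 13, 19, 23}.
v=∞: 198835 > 0 and 15295 > 0  ⇒  (a,b)_∞ = +1.
v=13: a=13^-3·(≡5), b=13^-4·(≡11) mod 13; (5|13)=-1, (11|13)=-1; (−1)^{-3·-4·6}·(-1)^-4·(-1)^-3 = -1.
v=7: a=7^5·(≡5), b=7^11·(≡4) mod 7; (5|7)=-1, (4|7)=+1; (−1)^{5·11·3}·(-1)^11·(+1)^5 = +1.
v=3: a=3^0·(≡1), b=3^4·(≡1) mod 3; (1|3)=+1, (1|3)=+1; (−1)^{0·4·1}·(+1)^4·(+1)^0 = +1.
v=19: a=19^1·(≡18), b=19^1·(≡1) mod 19; (18|19)=-1, (1|19)=+1; (−1)^{1·1·9}·(-1)^1·(+1)^1 = +1.
v=2: v_2(a)=12, v_2(b)=10; units ≡ 3, 7 (mod 8); ε·ε+αω+βω = 1·1+12·0+10·1 ≡ 1  ⇒  (a,b)_2 = -1.
v=5: a=5^3·(≡3), b=5^5·(≡4) mod 5; (3|5)=-1, (4|5)=+1; (−1)^{3·5·2}·(-1)^5·(+1)^3 = -1.
v=23: a=23^3·(≡17), b=23^5·(≡19) mod 23; (17|23)=-1, (19|23)=-1; (−1)^{3·5·11}·(-1)^5·(-1)^3 = -1.
Ram(198835, 15295) = {2, 5, 13, 23}; no ℚ_2-point on the conic.

[2, 5, 13, 23]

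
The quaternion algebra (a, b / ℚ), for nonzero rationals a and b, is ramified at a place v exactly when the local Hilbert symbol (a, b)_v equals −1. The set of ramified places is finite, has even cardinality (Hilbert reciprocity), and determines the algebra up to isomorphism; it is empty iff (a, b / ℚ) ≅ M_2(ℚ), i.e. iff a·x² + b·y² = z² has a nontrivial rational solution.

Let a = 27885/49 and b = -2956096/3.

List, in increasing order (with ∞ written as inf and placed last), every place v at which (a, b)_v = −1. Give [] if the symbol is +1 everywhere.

(a, b) ≡ (165, -138567) mod (ℚ^×)²; places V = {2, 3, 5, 7, 11, 13, 17, 19, ∞}.
(a,b)_19: α=0, u≡8; β=1, v≡15 (mod 19); (8|19)=-1, (15|19)=-1; sign (−1)^0·-1^1·-1^0 = -1.
(a,b)_3: α=1, u≡1; β=-1, v≡2 (mod 3); (1|3)=+1, (2|3)=-1; sign (−1)^1·+1^-1·-1^1 = +1.
(a,b)_11: α=1, u≡1; β=1, v≡9 (mod 11); (1|11)=+1, (9|11)=+1; sign (−1)^1·+1^1·+1^1 = -1.
(a,b)_7: α=-2, u≡4; β=0, v≡6 (mod 7); (4|7)=+1, (6|7)=-1; sign (−1)^0·+1^0·-1^-2 = +1.
(a,b)_17: α=0, u≡6; β=1, v≡13 (mod 17); (6|17)=-1, (13|17)=+1; sign (−1)^0·-1^1·+1^0 = -1.
(a,b)_2: α=0, β=6; u≡5, v≡1 (mod 8); ε(u)ε(v)=0·0, αω(v)=0·0, βω(u)=6·1; sum ≡ 0  ⇒  +1.
(a,b)_∞: sgn(165)=+, sgn(-138567)=−, so +1.
(a,b)_5: α=1, u≡3; β=0, v≡3 (mod 5); (3|5)=-1, (3|5)=-1; sign (−1)^0·-1^0·-1^1 = -1.
(a,b)_13: α=2, u≡10; β=1, v≡10 (mod 13); (10|13)=+1, (10|13)=+1; sign (−1)^0·+1^1·+1^2 = +1.
(165, -138567 / ℚ) ramifies at {5, 11, 17, 19}: a division algebra.

[5, 11, 17, 19]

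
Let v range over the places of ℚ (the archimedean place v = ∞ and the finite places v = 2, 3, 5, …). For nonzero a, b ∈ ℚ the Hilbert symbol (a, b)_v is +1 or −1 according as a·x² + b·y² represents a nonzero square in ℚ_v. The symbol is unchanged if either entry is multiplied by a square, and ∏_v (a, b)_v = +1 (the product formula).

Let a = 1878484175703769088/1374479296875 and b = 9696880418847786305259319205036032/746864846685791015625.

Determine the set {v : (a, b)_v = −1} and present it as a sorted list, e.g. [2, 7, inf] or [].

[2, 31]

(a, b) ≡ (448539, 43) mod (ℚ^×)²; places V = {2, 3, 5, 7, 11, 13, 17, 19, 23, 31, 43, 53, ∞}.
(a,b)_2: α=18, β=26; u≡3, v≡3 (mod 8); ε(u)ε(v)=1·1, αω(v)=18·1, βω(u)=26·1; sum ≡ 1  ⇒  -1.
(a,b)_53: α=1, u≡49; β=2, v≡47 (mod 53); (49|53)=+1, (47|53)=+1; sign (−1)^0·+1^2·+1^1 = +1.
(a,b)_11: α=0, u≡5; β=2, v≡2 (mod 11); (5|11)=+1, (2|11)=-1; sign (−1)^0·+1^2·-1^0 = +1.
(a,b)_13: α=1, u≡3; β=2, v≡4 (mod 13); (3|13)=+1, (4|13)=+1; sign (−1)^0·+1^2·+1^1 = +1.
(a,b)_7: α=3, u≡6; β=6, v≡4 (mod 7); (6|7)=-1, (4|7)=+1; sign (−1)^0·-1^6·+1^3 = +1.
(a,b)_∞: sgn(448539)=+, sgn(43)=+, so +1.
(a,b)_17: α=0, u≡11; β=-2, v≡16 (mod 17); (11|17)=-1, (16|17)=+1; sign (−1)^0·-1^-2·+1^0 = +1.
(a,b)_5: α=-8, u≡4; β=-14, v≡2 (mod 5); (4|5)=+1, (2|5)=-1; sign (−1)^0·+1^-14·-1^-8 = +1.
(a,b)_3: α=-3, u≡2; β=-2, v≡1 (mod 3); (2|3)=-1, (1|3)=+1; sign (−1)^0·-1^-2·+1^-3 = +1.
(a,b)_23: α=2, u≡4; β=4, v≡15 (mod 23); (4|23)=+1, (15|23)=-1; sign (−1)^0·+1^4·-1^2 = +1.
(a,b)_31: α=1, u≡17; β=2, v≡12 (mod 31); (17|31)=-1, (12|31)=-1; sign (−1)^0·-1^2·-1^1 = -1.
(a,b)_19: α=-4, u≡9; β=-6, v≡7 (mod 19); (9|19)=+1, (7|19)=+1; sign (−1)^0·+1^-6·+1^-4 = +1.
(a,b)_43: α=2, u≡1; β=3, v≡23 (mod 43); (1|43)=+1, (23|43)=+1; sign (−1)^0·+1^3·+1^2 = +1.
|Ram(448539, 43)| = 2, even; anisotropic at {2, 31}.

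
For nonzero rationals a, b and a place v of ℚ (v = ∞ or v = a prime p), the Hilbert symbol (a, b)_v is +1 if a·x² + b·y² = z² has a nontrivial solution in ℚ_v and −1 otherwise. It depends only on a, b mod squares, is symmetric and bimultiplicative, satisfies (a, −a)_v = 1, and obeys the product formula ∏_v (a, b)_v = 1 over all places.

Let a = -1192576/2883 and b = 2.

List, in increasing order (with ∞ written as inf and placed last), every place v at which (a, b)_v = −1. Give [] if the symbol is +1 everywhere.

[3, 11]

(a, b) ≡ (-462, 2) mod (ℚ^×)²; places V = {2, 3, 7, 11, 31, ∞}.
(a,b)_2: α=7, β=1; u≡1, v≡1 (mod 8); ε(u)ε(v)=0·0, αω(v)=7·0, βω(u)=1·0; sum ≡ 0  ⇒  +1.
(a,b)_3: α=-1, u≡2; β=0, v≡2 (mod 3); (2|3)=-1, (2|3)=-1; sign (−1)^0·-1^0·-1^-1 = -1.
(a,b)_31: α=-2, u≡29; β=0, v≡2 (mod 31); (29|31)=-1, (2|31)=+1; sign (−1)^0·-1^0·+1^-2 = +1.
(a,b)_7: α=1, u≡2; β=0, v≡2 (mod 7); (2|7)=+1, (2|7)=+1; sign (−1)^0·+1^0·+1^1 = +1.
(a,b)_11: α=3, u≡6; β=0, v≡2 (mod 11); (6|11)=-1, (2|11)=-1; sign (−1)^0·-1^0·-1^3 = -1.
(a,b)_∞: sgn(-462)=−, sgn(2)=+, so +1.
(-462, 2 / ℚ) ramifies at {3, 11}: a division algebra.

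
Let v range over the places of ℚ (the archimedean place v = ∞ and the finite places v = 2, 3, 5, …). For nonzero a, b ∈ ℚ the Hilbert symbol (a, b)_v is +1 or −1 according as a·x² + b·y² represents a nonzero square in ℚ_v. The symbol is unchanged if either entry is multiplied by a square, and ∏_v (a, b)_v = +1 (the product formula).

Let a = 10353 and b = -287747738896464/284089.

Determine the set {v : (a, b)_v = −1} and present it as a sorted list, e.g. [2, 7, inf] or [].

[7, 11]

Mod squares: a ≡ 10353, b ≡ -975821. Check v ∈ {∞, 2, 3, 7, 11, 13, 17, 19, 23, 29, 41, 53}.
v=29: a=29^1·(≡9), b=29^1·(≡6) mod 29; (9|29)=+1, (6|29)=+1; (−1)^{1·1·14}·(+1)^1·(+1)^1 = +1.
v=∞: 10353 > 0 and -975821 < 0  ⇒  (a,b)_∞ = +1.
v=23: a=23^0·(≡3), b=23^1·(≡6) mod 23; (3|23)=+1, (6|23)=+1; (−1)^{0·1·11}·(+1)^1·(+1)^0 = +1.
v=3: a=3^1·(≡1), b=3^8·(≡1) mod 3; (1|3)=+1, (1|3)=+1; (−1)^{1·8·1}·(+1)^8·(+1)^1 = +1.
v=11: a=11^0·(≡2), b=11^1·(≡5) mod 11; (2|11)=-1, (5|11)=+1; (−1)^{0·1·5}·(-1)^1·(+1)^0 = -1.
v=41: a=41^0·(≡21), b=41^-2·(≡32) mod 41; (21|41)=+1, (32|41)=+1; (−1)^{0·-2·20}·(+1)^-2·(+1)^0 = +1.
v=7: a=7^1·(≡2), b=7^1·(≡2) mod 7; (2|7)=+1, (2|7)=+1; (−1)^{1·1·3}·(+1)^1·(+1)^1 = -1.
v=13: a=13^0·(≡5), b=13^-2·(≡6) mod 13; (5|13)=-1, (6|13)=-1; (−1)^{0·-2·6}·(-1)^-2·(-1)^0 = +1.
v=17: a=17^1·(≡14), b=17^0·(≡9) mod 17; (14|17)=-1, (9|17)=+1; (−1)^{1·0·8}·(-1)^0·(+1)^1 = +1.
v=2: v_2(a)=0, v_2(b)=4; units ≡ 1, 3 (mod 8); ε·ε+αω+βω = 0·1+0·1+4·0 ≡ 0  ⇒  (a,b)_2 = +1.
v=19: a=19^0·(≡17), b=19^1·(≡6) mod 19; (17|19)=+1, (6|19)=+1; (−1)^{0·1·9}·(+1)^1·(+1)^0 = +1.
v=53: a=53^0·(≡18), b=53^2·(≡7) mod 53; (18|53)=-1, (7|53)=+1; (−1)^{0·2·26}·(-1)^2·(+1)^0 = +1.
(10353, -975821 / ℚ) ramifies at {7, 11}: a division algebra.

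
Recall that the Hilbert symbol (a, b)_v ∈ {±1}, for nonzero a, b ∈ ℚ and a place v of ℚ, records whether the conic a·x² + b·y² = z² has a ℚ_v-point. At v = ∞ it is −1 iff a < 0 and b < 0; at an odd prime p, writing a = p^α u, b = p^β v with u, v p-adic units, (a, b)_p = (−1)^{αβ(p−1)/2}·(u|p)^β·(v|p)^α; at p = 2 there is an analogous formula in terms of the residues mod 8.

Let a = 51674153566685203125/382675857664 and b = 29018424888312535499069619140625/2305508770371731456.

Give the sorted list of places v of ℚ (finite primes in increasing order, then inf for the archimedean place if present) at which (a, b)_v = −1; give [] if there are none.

Mod squares: a ≡ 13, b ≡ 7854. Check v ∈ {∞, 2, 3, 5, 7, 11, 13, 17, 23, 41}.
v=7: a=7^0·(≡6), b=7^-1·(≡2) mod 7; (6|7)=-1, (2|7)=+1; (−1)^{0·-1·3}·(-1)^-1·(+1)^0 = -1.
v=23: a=23^-2·(≡16), b=23^-2·(≡22) mod 23; (16|23)=+1, (22|23)=-1; (−1)^{-2·-2·11}·(+1)^-2·(-1)^-2 = +1.
v=∞: 13 > 0 and 7854 > 0  ⇒  (a,b)_∞ = +1.
v=17: a=17^2·(≡2), b=17^3·(≡12) mod 17; (2|17)=+1, (12|17)=-1; (−1)^{2·3·8}·(+1)^3·(-1)^2 = +1.
v=13: a=13^3·(≡9), b=13^6·(≡7) mod 13; (9|13)=+1, (7|13)=-1; (−1)^{3·6·6}·(+1)^6·(-1)^3 = -1.
v=41: a=41^-4·(≡26), b=41^-6·(≡2) mod 41; (26|41)=-1, (2|41)=+1; (−1)^{-4·-6·20}·(-1)^-6·(+1)^-4 = +1.
v=11: a=11^2·(≡8), b=11^3·(≡10) mod 11; (8|11)=-1, (10|11)=-1; (−1)^{2·3·5}·(-1)^3·(-1)^2 = -1.
v=5: a=5^6·(≡2), b=5^10·(≡4) mod 5; (2|5)=-1, (4|5)=+1; (−1)^{6·10·2}·(-1)^10·(+1)^6 = +1.
v=2: v_2(a)=-8, v_2(b)=-17; units ≡ 5, 7 (mod 8); ε·ε+αω+βω = 0·1+-8·0+-17·1 ≡ 1  ⇒  (a,b)_2 = -1.
v=3: a=3^16·(≡1), b=3^23·(≡2) mod 3; (1|3)=+1, (2|3)=-1; (−1)^{16·23·1}·(+1)^23·(-1)^16 = +1.
Ram(13, 7854) = {2, 7, 11, 13}; no ℚ_2-point on the conic.

[2, 7, 11, 13]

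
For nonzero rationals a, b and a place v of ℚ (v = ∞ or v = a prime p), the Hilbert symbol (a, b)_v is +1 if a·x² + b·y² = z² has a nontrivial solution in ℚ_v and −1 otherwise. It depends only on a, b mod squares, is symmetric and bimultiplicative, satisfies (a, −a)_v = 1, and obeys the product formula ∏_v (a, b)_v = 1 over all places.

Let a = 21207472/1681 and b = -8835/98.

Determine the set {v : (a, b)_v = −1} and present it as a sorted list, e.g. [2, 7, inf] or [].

[2, 5, 11, 19, 23, 31]

Mod squares: a ≡ 7843, b ≡ -17670. Check v ∈ {∞, 2, 3, 5, 7, 11, 13, 19, 23, 31, 41}.
v=2: v_2(a)=4, v_2(b)=-1; units ≡ 3, 5 (mod 8); ε·ε+αω+βω = 1·0+4·1+-1·1 ≡ 1  ⇒  (a,b)_2 = -1.
v=3: a=3^0·(≡1), b=3^1·(≡2) mod 3; (1|3)=+1, (2|3)=-1; (−1)^{0·1·1}·(+1)^1·(-1)^0 = +1.
v=11: a=11^1·(≡9), b=11^0·(≡2) mod 11; (9|11)=+1, (2|11)=-1; (−1)^{1·0·5}·(+1)^0·(-1)^1 = -1.
v=23: a=23^1·(≡20), b=23^0·(≡11) mod 23; (20|23)=-1, (11|23)=-1; (−1)^{1·0·11}·(-1)^0·(-1)^1 = -1.
v=31: a=31^1·(≡5), b=31^1·(≡5) mod 31; (5|31)=+1, (5|31)=+1; (−1)^{1·1·15}·(+1)^1·(+1)^1 = -1.
v=19: a=19^0·(≡10), b=19^1·(≡16) mod 19; (10|19)=-1, (16|19)=+1; (−1)^{0·1·9}·(-1)^1·(+1)^0 = -1.
v=13: a=13^2·(≡3), b=13^0·(≡10) mod 13; (3|13)=+1, (10|13)=+1; (−1)^{2·0·6}·(+1)^0·(+1)^2 = +1.
v=7: a=7^0·(≡6), b=7^-2·(≡3) mod 7; (6|7)=-1, (3|7)=-1; (−1)^{0·-2·3}·(-1)^-2·(-1)^0 = +1.
v=5: a=5^0·(≡2), b=5^1·(≡1) mod 5; (2|5)=-1, (1|5)=+1; (−1)^{0·1·2}·(-1)^1·(+1)^0 = -1.
v=41: a=41^-2·(≡17), b=41^0·(≡9) mod 41; (17|41)=-1, (9|41)=+1; (−1)^{-2·0·20}·(-1)^0·(+1)^-2 = +1.
v=∞: 7843 > 0 and -17670 < 0  ⇒  (a,b)_∞ = +1.
Ram(7843, -17670) = {2, 5, 11, 19, 23, 31}; no ℚ_2-point on the conic.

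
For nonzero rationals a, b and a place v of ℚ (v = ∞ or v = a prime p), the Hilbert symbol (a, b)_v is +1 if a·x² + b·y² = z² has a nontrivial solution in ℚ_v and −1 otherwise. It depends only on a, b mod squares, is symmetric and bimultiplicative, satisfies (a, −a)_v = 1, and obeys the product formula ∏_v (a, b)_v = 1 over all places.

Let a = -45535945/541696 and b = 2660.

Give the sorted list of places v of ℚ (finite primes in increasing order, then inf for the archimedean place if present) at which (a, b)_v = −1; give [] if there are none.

[5, 13]

(a, b) ≡ (-1105, 665) mod (ℚ^×)²; places V = {2, 5, 7, 13, 17, 19, 23, 29, ∞}.
(a,b)_17: α=1, u≡11; β=0, v≡8 (mod 17); (11|17)=-1, (8|17)=+1; sign (−1)^0·-1^0·+1^1 = +1.
(a,b)_23: α=-2, u≡14; β=0, v≡15 (mod 23); (14|23)=-1, (15|23)=-1; sign (−1)^0·-1^0·-1^-2 = +1.
(a,b)_2: α=-10, β=2; u≡7, v≡1 (mod 8); ε(u)ε(v)=1·0, αω(v)=-10·0, βω(u)=2·0; sum ≡ 0  ⇒  +1.
(a,b)_5: α=1, u≡1; β=1, v≡2 (mod 5); (1|5)=+1, (2|5)=-1; sign (−1)^0·+1^1·-1^1 = -1.
(a,b)_∞: sgn(-1105)=−, sgn(665)=+, so +1.
(a,b)_29: α=2, u≡17; β=0, v≡21 (mod 29); (17|29)=-1, (21|29)=-1; sign (−1)^0·-1^0·-1^2 = +1.
(a,b)_13: α=1, u≡6; β=0, v≡8 (mod 13); (6|13)=-1, (8|13)=-1; sign (−1)^0·-1^0·-1^1 = -1.
(a,b)_19: α=0, u≡1; β=1, v≡7 (mod 19); (1|19)=+1, (7|19)=+1; sign (−1)^0·+1^1·+1^0 = +1.
(a,b)_7: α=2, u≡1; β=1, v≡2 (mod 7); (1|7)=+1, (2|7)=+1; sign (−1)^0·+1^1·+1^2 = +1.
(-1105, 665 / ℚ) ramifies at {5, 13}: a division algebra.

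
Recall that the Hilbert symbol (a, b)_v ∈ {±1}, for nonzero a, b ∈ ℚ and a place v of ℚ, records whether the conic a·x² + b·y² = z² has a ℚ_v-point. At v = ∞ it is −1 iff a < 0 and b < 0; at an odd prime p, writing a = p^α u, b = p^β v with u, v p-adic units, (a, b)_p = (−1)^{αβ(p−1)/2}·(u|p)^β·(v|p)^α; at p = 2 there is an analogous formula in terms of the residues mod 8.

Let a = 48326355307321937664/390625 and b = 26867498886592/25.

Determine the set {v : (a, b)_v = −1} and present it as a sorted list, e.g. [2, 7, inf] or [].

[2, 17]

(a, b) ≡ (8402199, 44863) mod (ℚ^×)²; places V = {2, 3, 5, 7, 13, 17, 19, 23, 29, ∞}.
(a,b)_19: α=3, u≡8; β=2, v≡17 (mod 19); (8|19)=-1, (17|19)=+1; sign (−1)^0·-1^2·+1^3 = +1.
(a,b)_7: α=6, u≡2; β=3, v≡2 (mod 7); (2|7)=+1, (2|7)=+1; sign (−1)^0·+1^3·+1^6 = +1.
(a,b)_13: α=1, u≡5; β=1, v≡5 (mod 13); (5|13)=-1, (5|13)=-1; sign (−1)^0·-1^1·-1^1 = +1.
(a,b)_2: α=8, β=6; u≡7, v≡7 (mod 8); ε(u)ε(v)=1·1, αω(v)=8·0, βω(u)=6·0; sum ≡ 1  ⇒  -1.
(a,b)_∞: sgn(8402199)=+, sgn(44863)=+, so +1.
(a,b)_29: α=1, u≡12; β=1, v≡18 (mod 29); (12|29)=-1, (18|29)=-1; sign (−1)^0·-1^1·-1^1 = +1.
(a,b)_3: α=1, u≡2; β=0, v≡1 (mod 3); (2|3)=-1, (1|3)=+1; sign (−1)^0·-1^0·+1^1 = +1.
(a,b)_17: α=1, u≡10; β=1, v≡15 (mod 17); (10|17)=-1, (15|17)=+1; sign (−1)^0·-1^1·+1^1 = -1.
(a,b)_5: α=-8, u≡4; β=-2, v≡2 (mod 5); (4|5)=+1, (2|5)=-1; sign (−1)^0·+1^-2·-1^-8 = +1.
(a,b)_23: α=3, u≡2; β=2, v≡4 (mod 23); (2|23)=+1, (4|23)=+1; sign (−1)^0·+1^2·+1^3 = +1.
(8402199, 44863 / ℚ) ramifies at {2, 17}: a division algebra.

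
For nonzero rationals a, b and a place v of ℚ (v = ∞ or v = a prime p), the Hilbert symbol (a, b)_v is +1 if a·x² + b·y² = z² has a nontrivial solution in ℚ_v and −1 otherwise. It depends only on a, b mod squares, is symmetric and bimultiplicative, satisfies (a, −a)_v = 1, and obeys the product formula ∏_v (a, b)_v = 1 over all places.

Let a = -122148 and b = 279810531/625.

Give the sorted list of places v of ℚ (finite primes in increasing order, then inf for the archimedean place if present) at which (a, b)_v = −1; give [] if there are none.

(a, b) ≡ (-377, 70499) mod (ℚ^×)²; places V = {2, 3, 5, 7, 11, 13, 17, 29, ∞}.
(a,b)_17: α=0, u≡14; β=1, v≡2 (mod 17); (14|17)=-1, (2|17)=+1; sign (−1)^0·-1^1·+1^0 = -1.
(a,b)_29: α=1, u≡22; β=1, v≡23 (mod 29); (22|29)=+1, (23|29)=+1; sign (−1)^0·+1^1·+1^1 = +1.
(a,b)_∞: sgn(-377)=−, sgn(70499)=+, so +1.
(a,b)_13: α=1, u≡3; β=1, v≡8 (mod 13); (3|13)=+1, (8|13)=-1; sign (−1)^0·+1^1·-1^1 = -1.
(a,b)_5: α=0, u≡2; β=-4, v≡1 (mod 5); (2|5)=-1, (1|5)=+1; sign (−1)^0·-1^-4·+1^0 = +1.
(a,b)_7: α=0, u≡2; β=2, v≡4 (mod 7); (2|7)=+1, (4|7)=+1; sign (−1)^0·+1^2·+1^0 = +1.
(a,b)_3: α=4, u≡1; β=4, v≡2 (mod 3); (1|3)=+1, (2|3)=-1; sign (−1)^0·+1^4·-1^4 = +1.
(a,b)_11: α=0, u≡7; β=1, v≡7 (mod 11); (7|11)=-1, (7|11)=-1; sign (−1)^0·-1^1·-1^0 = -1.
(a,b)_2: α=2, β=0; u≡7, v≡3 (mod 8); ε(u)ε(v)=1·1, αω(v)=2·1, βω(u)=0·0; sum ≡ 1  ⇒  -1.
(-377, 70499 / ℚ) ramifies at {2, 11, 13, 17}: a division algebra.

[2, 11, 13, 17]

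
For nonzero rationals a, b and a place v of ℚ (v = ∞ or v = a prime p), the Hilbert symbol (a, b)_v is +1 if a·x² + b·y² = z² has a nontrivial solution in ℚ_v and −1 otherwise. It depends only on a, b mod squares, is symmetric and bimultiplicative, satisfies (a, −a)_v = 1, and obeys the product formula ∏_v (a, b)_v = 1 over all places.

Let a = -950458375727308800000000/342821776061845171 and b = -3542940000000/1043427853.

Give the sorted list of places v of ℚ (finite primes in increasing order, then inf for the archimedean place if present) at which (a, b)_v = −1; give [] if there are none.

[2, 3, 5, inf]

(a, b) ≡ (-2002, -195) mod (ℚ^×)²; places V = {2, 3, 5, 7, 11, 13, 17, 31, ∞}.
(a,b)_7: α=-1, u≡4; β=0, v≡2 (mod 7); (4|7)=+1, (2|7)=+1; sign (−1)^0·+1^0·+1^-1 = +1.
(a,b)_5: α=8, u≡2; β=7, v≡1 (mod 5); (2|5)=-1, (1|5)=+1; sign (−1)^0·-1^7·+1^8 = -1.
(a,b)_31: α=-4, u≡22; β=-2, v≡12 (mod 31); (22|31)=-1, (12|31)=-1; sign (−1)^0·-1^-2·-1^-4 = +1.
(a,b)_17: α=-6, u≡16; β=-4, v≡1 (mod 17); (16|17)=+1, (1|17)=+1; sign (−1)^0·+1^-4·+1^-6 = +1.
(a,b)_∞: sgn(-2002)=−, sgn(-195)=−, so -1.
(a,b)_2: α=19, β=8; u≡7, v≡5 (mod 8); ε(u)ε(v)=1·0, αω(v)=19·1, βω(u)=8·0; sum ≡ 1  ⇒  -1.
(a,b)_13: α=-3, u≡11; β=-1, v≡7 (mod 13); (11|13)=-1, (7|13)=-1; sign (−1)^0·-1^-1·-1^-3 = +1.
(a,b)_3: α=20, u≡2; β=11, v≡1 (mod 3); (2|3)=-1, (1|3)=+1; sign (−1)^0·-1^11·+1^20 = -1.
(a,b)_11: α=3, u≡3; β=0, v≡1 (mod 11); (3|11)=+1, (1|11)=+1; sign (−1)^0·+1^0·+1^3 = +1.
Ram(-2002, -195) = {2, 3, 5, ∞}; no ℚ_2-point on the conic.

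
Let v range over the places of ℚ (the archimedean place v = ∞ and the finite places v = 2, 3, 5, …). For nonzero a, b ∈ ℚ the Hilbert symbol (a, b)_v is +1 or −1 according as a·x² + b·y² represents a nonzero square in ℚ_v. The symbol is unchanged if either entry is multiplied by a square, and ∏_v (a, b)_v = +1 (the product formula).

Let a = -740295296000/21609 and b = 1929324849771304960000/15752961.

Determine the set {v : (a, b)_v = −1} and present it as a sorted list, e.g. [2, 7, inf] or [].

[2, 13]

Mod squares: a ≡ -65, b ≡ 8671. Check v ∈ {∞, 2, 3, 5, 7, 13, 17, 23, 29}.
v=∞: -65 < 0 and 8671 > 0  ⇒  (a,b)_∞ = +1.
v=23: a=23^2·(≡12), b=23^3·(≡4) mod 23; (12|23)=+1, (4|23)=+1; (−1)^{2·3·11}·(+1)^3·(+1)^2 = +1.
v=3: a=3^-2·(≡1), b=3^-8·(≡1) mod 3; (1|3)=+1, (1|3)=+1; (−1)^{-2·-8·1}·(+1)^-8·(+1)^-2 = +1.
v=13: a=13^1·(≡11), b=13^3·(≡9) mod 13; (11|13)=-1, (9|13)=+1; (−1)^{1·3·6}·(-1)^3·(+1)^1 = -1.
v=2: v_2(a)=10, v_2(b)=14; units ≡ 7, 7 (mod 8); ε·ε+αω+βω = 1·1+10·0+14·0 ≡ 1  ⇒  (a,b)_2 = -1.
v=7: a=7^-4·(≡3), b=7^-4·(≡6) mod 7; (3|7)=-1, (6|7)=-1; (−1)^{-4·-4·3}·(-1)^-4·(-1)^-4 = +1.
v=5: a=5^3·(≡3), b=5^4·(≡1) mod 5; (3|5)=-1, (1|5)=+1; (−1)^{3·4·2}·(-1)^4·(+1)^3 = +1.
v=29: a=29^2·(≡6), b=29^3·(≡4) mod 29; (6|29)=+1, (4|29)=+1; (−1)^{2·3·14}·(+1)^3·(+1)^2 = +1.
v=17: a=17^0·(≡3), b=17^2·(≡13) mod 17; (3|17)=-1, (13|17)=+1; (−1)^{0·2·8}·(-1)^2·(+1)^0 = +1.
(-65, 8671 / ℚ) ramifies at {2, 13}: a division algebra.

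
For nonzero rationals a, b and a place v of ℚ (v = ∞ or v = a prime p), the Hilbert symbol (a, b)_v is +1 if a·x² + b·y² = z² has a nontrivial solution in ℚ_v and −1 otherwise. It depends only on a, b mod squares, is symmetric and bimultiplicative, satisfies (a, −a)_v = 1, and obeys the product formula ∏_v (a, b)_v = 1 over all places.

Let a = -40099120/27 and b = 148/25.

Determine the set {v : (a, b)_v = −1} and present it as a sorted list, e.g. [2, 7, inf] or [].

Mod squares: a ≡ -7518585, b ≡ 37. Check v ∈ {∞, 2, 3, 5, 19, 23, 31, 37}.
v=3: a=3^-3·(≡2), b=3^0·(≡1) mod 3; (2|3)=-1, (1|3)=+1; (−1)^{-3·0·1}·(-1)^0·(+1)^-3 = +1.
v=31: a=31^1·(≡19), b=31^0·(≡27) mod 31; (19|31)=+1, (27|31)=-1; (−1)^{1·0·15}·(+1)^0·(-1)^1 = -1.
v=∞: -7518585 < 0 and 37 > 0  ⇒  (a,b)_∞ = +1.
v=37: a=37^1·(≡3), b=37^1·(≡12) mod 37; (3|37)=+1, (12|37)=+1; (−1)^{1·1·18}·(+1)^1·(+1)^1 = +1.
v=23: a=23^1·(≡13), b=23^0·(≡5) mod 23; (13|23)=+1, (5|23)=-1; (−1)^{1·0·11}·(+1)^0·(-1)^1 = -1.
v=2: v_2(a)=4, v_2(b)=2; units ≡ 7, 5 (mod 8); ε·ε+αω+βω = 1·0+4·1+2·0 ≡ 0  ⇒  (a,b)_2 = +1.
v=5: a=5^1·(≡3), b=5^-2·(≡3) mod 5; (3|5)=-1, (3|5)=-1; (−1)^{1·-2·2}·(-1)^-2·(-1)^1 = -1.
v=19: a=19^1·(≡5), b=19^0·(≡12) mod 19; (5|19)=+1, (12|19)=-1; (−1)^{1·0·9}·(+1)^0·(-1)^1 = -1.
(-7518585, 37 / ℚ) ramifies at {5, 19, 23, 31}: a division algebra.

[5, 19, 23, 31]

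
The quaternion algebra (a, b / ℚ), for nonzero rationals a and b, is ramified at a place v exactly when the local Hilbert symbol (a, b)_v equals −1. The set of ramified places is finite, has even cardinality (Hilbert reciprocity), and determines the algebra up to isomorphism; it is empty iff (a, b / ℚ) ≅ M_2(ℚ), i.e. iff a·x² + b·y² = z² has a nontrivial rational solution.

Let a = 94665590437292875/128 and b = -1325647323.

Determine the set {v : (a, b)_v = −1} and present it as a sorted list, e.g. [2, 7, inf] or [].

[2, 3, 5, 11]

(a, b) ≡ (1430, -3) mod (ℚ^×)²; places V = {2, 3, 5, 7, 11, 13, 19, ∞}.
(a,b)_2: α=-7, β=0; u≡3, v≡5 (mod 8); ε(u)ε(v)=1·0, αω(v)=-7·1, βω(u)=0·1; sum ≡ 1  ⇒  -1.
(a,b)_7: α=2, u≡1; β=4, v≡2 (mod 7); (1|7)=+1, (2|7)=+1; sign (−1)^0·+1^4·+1^2 = +1.
(a,b)_3: α=0, u≡2; β=3, v≡2 (mod 3); (2|3)=-1, (2|3)=-1; sign (−1)^0·-1^3·-1^0 = -1.
(a,b)_13: α=3, u≡6; β=2, v≡3 (mod 13); (6|13)=-1, (3|13)=+1; sign (−1)^0·-1^2·+1^3 = +1.
(a,b)_19: α=2, u≡9; β=0, v≡5 (mod 19); (9|19)=+1, (5|19)=+1; sign (−1)^0·+1^0·+1^2 = +1.
(a,b)_5: α=3, u≡1; β=0, v≡2 (mod 5); (1|5)=+1, (2|5)=-1; sign (−1)^0·+1^0·-1^3 = -1.
(a,b)_11: α=7, u≡3; β=2, v≡6 (mod 11); (3|11)=+1, (6|11)=-1; sign (−1)^0·+1^2·-1^7 = -1.
(a,b)_∞: sgn(1430)=+, sgn(-3)=−, so +1.
Ram(1430, -3) = {2, 3, 5, 11}; no ℚ_2-point on the conic.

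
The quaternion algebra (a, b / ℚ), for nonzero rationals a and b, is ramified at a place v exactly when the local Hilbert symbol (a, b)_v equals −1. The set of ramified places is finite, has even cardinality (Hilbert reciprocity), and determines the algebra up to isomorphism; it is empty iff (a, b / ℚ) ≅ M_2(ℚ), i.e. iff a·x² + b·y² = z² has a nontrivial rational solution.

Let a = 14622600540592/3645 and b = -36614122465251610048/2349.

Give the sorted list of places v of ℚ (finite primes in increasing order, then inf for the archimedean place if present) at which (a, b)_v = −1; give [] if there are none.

(a, b) ≡ (76415, -20387) mod (ℚ^×)²; places V = {2, 3, 5, 7, 11, 17, 19, 29, 31, 37, ∞}.
(a,b)_17: α=1, u≡6; β=2, v≡2 (mod 17); (6|17)=-1, (2|17)=+1; sign (−1)^0·-1^2·+1^1 = +1.
(a,b)_7: α=0, u≡6; β=2, v≡2 (mod 7); (6|7)=-1, (2|7)=+1; sign (−1)^0·-1^2·+1^0 = +1.
(a,b)_31: α=1, u≡25; β=2, v≡12 (mod 31); (25|31)=+1, (12|31)=-1; sign (−1)^0·+1^2·-1^1 = -1.
(a,b)_∞: sgn(76415)=+, sgn(-20387)=−, so +1.
(a,b)_37: α=2, u≡12; β=3, v≡9 (mod 37); (12|37)=+1, (9|37)=+1; sign (−1)^0·+1^3·+1^2 = +1.
(a,b)_3: α=-6, u≡2; β=-4, v≡1 (mod 3); (2|3)=-1, (1|3)=+1; sign (−1)^0·-1^-4·+1^-6 = +1.
(a,b)_11: α=2, u≡5; β=2, v≡2 (mod 11); (5|11)=+1, (2|11)=-1; sign (−1)^0·+1^2·-1^2 = +1.
(a,b)_2: α=4, β=6; u≡7, v≡5 (mod 8); ε(u)ε(v)=1·0, αω(v)=4·1, βω(u)=6·0; sum ≡ 0  ⇒  +1.
(a,b)_5: α=-1, u≡3; β=0, v≡3 (mod 5); (3|5)=-1, (3|5)=-1; sign (−1)^0·-1^0·-1^-1 = -1.
(a,b)_29: α=1, u≡23; β=-1, v≡28 (mod 29); (23|29)=+1, (28|29)=+1; sign (−1)^0·+1^-1·+1^1 = +1.
(a,b)_19: α=2, u≡11; β=3, v≡13 (mod 19); (11|19)=+1, (13|19)=-1; sign (−1)^0·+1^3·-1^2 = +1.
|Ram(76415, -20387)| = 2, even; anisotropic at {5, 31}.

[5, 31]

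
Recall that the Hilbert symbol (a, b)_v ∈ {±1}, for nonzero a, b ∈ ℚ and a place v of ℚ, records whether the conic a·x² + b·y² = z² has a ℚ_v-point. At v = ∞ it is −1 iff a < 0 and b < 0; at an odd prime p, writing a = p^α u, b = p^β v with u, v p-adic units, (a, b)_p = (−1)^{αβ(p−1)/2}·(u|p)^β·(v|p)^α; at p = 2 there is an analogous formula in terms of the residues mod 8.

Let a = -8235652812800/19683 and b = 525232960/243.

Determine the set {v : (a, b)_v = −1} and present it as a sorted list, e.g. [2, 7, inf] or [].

[3, 43]

Mod squares: a ≡ -100491, b ≡ 502455. Check v ∈ {∞, 2, 3, 5, 7, 19, 41, 43}.
v=41: a=41^1·(≡37), b=41^1·(≡18) mod 41; (37|41)=+1, (18|41)=+1; (−1)^{1·1·20}·(+1)^1·(+1)^1 = +1.
v=19: a=19^1·(≡14), b=19^1·(≡5) mod 19; (14|19)=-1, (5|19)=+1; (−1)^{1·1·9}·(-1)^1·(+1)^1 = +1.
v=∞: -100491 < 0 and 502455 > 0  ⇒  (a,b)_∞ = +1.
v=5: a=5^2·(≡1), b=5^1·(≡4) mod 5; (1|5)=+1, (4|5)=+1; (−1)^{2·1·2}·(+1)^1·(+1)^2 = +1.
v=3: a=3^-9·(≡1), b=3^-5·(≡1) mod 3; (1|3)=+1, (1|3)=+1; (−1)^{-9·-5·1}·(+1)^-5·(+1)^-9 = -1.
v=7: a=7^4·(≡1), b=7^2·(≡2) mod 7; (1|7)=+1, (2|7)=+1; (−1)^{4·2·3}·(+1)^2·(+1)^4 = +1.
v=43: a=43^1·(≡28), b=43^1·(≡5) mod 43; (28|43)=-1, (5|43)=-1; (−1)^{1·1·21}·(-1)^1·(-1)^1 = -1.
v=2: v_2(a)=12, v_2(b)=6; units ≡ 5, 7 (mod 8); ε·ε+αω+βω = 0·1+12·0+6·1 ≡ 0  ⇒  (a,b)_2 = +1.
|Ram(-100491, 502455)| = 2, even; anisotropic at {3, 43}.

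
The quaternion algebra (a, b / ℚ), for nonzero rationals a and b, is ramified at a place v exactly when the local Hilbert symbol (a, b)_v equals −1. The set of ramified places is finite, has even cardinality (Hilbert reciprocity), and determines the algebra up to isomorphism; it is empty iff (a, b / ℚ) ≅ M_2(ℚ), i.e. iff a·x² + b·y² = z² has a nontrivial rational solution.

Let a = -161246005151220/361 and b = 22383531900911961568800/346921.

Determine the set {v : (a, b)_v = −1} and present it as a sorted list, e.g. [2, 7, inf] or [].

(a, b) ≡ (-5, 57362) mod (ℚ^×)²; places V = {2, 3, 5, 11, 19, 23, 29, 31, 43, ∞}.
(a,b)_2: α=2, β=5; u≡3, v≡1 (mod 8); ε(u)ε(v)=1·0, αω(v)=2·0, βω(u)=5·1; sum ≡ 1  ⇒  -1.
(a,b)_3: α=4, u≡1; β=4, v≡2 (mod 3); (1|3)=+1, (2|3)=-1; sign (−1)^0·+1^4·-1^4 = +1.
(a,b)_11: α=2, u≡2; β=4, v≡8 (mod 11); (2|11)=-1, (8|11)=-1; sign (−1)^0·-1^4·-1^2 = +1.
(a,b)_∞: sgn(-5)=−, sgn(57362)=+, so +1.
(a,b)_23: α=2, u≡4; β=3, v≡17 (mod 23); (4|23)=+1, (17|23)=-1; sign (−1)^0·+1^3·-1^2 = +1.
(a,b)_5: α=1, u≡1; β=2, v≡2 (mod 5); (1|5)=+1, (2|5)=-1; sign (−1)^0·+1^2·-1^1 = -1.
(a,b)_31: α=0, u≡6; β=-2, v≡11 (mod 31); (6|31)=-1, (11|31)=-1; sign (−1)^0·-1^-2·-1^0 = +1.
(a,b)_29: α=2, u≡25; β=3, v≡20 (mod 29); (25|29)=+1, (20|29)=+1; sign (−1)^0·+1^3·+1^2 = +1.
(a,b)_19: α=-2, u≡15; β=-2, v≡6 (mod 19); (15|19)=-1, (6|19)=+1; sign (−1)^0·-1^-2·+1^-2 = +1.
(a,b)_43: α=2, u≡11; β=3, v≡17 (mod 43); (11|43)=+1, (17|43)=+1; sign (−1)^0·+1^3·+1^2 = +1.
Ram(-5, 57362) = {2, 5}; no ℚ_2-point on the conic.

[2, 5]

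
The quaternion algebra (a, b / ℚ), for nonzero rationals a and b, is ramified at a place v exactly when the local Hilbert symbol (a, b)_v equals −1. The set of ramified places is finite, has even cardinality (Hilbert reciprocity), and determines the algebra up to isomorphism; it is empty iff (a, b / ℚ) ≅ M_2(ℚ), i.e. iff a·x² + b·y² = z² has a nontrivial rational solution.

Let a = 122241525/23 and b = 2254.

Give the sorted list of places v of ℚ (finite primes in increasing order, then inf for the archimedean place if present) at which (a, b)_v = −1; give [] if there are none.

[29, 31]

Mod squares: a ≡ 2295147, b ≡ 46. Check v ∈ {∞, 2, 3, 5, 7, 23, 29, 31, 37}.
v=7: a=7^2·(≡1), b=7^2·(≡4) mod 7; (1|7)=+1, (4|7)=+1; (−1)^{2·2·3}·(+1)^2·(+1)^2 = +1.
v=2: v_2(a)=0, v_2(b)=1; units ≡ 3, 7 (mod 8); ε·ε+αω+βω = 1·1+0·0+1·1 ≡ 0  ⇒  (a,b)_2 = +1.
v=29: a=29^1·(≡2), b=29^0·(≡21) mod 29; (2|29)=-1, (21|29)=-1; (−1)^{1·0·14}·(-1)^0·(-1)^1 = -1.
v=∞: 2295147 > 0 and 46 > 0  ⇒  (a,b)_∞ = +1.
v=37: a=37^1·(≡17), b=37^0·(≡34) mod 37; (17|37)=-1, (34|37)=+1; (−1)^{1·0·18}·(-1)^0·(+1)^1 = +1.
v=23: a=23^-1·(≡21), b=23^1·(≡6) mod 23; (21|23)=-1, (6|23)=+1; (−1)^{-1·1·11}·(-1)^1·(+1)^-1 = +1.
v=3: a=3^1·(≡1), b=3^0·(≡1) mod 3; (1|3)=+1, (1|3)=+1; (−1)^{1·0·1}·(+1)^0·(+1)^1 = +1.
v=31: a=31^1·(≡10), b=31^0·(≡22) mod 31; (10|31)=+1, (22|31)=-1; (−1)^{1·0·15}·(+1)^0·(-1)^1 = -1.
v=5: a=5^2·(≡2), b=5^0·(≡4) mod 5; (2|5)=-1, (4|5)=+1; (−1)^{2·0·2}·(-1)^0·(+1)^2 = +1.
Ram(2295147, 46) = {29, 31}; no ℚ_29-point on the conic.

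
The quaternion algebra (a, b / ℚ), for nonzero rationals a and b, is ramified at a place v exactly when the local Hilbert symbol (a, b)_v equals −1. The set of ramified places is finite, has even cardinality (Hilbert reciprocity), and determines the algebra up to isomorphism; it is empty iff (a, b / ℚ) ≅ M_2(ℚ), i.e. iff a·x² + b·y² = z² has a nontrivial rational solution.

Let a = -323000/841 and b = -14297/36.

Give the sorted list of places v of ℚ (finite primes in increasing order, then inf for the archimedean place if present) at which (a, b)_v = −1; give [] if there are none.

[5, 17, 19, inf]

(a, b) ≡ (-3230, -17) mod (ℚ^×)²; places V = {2, 3, 5, 17, 19, 29, ∞}.
(a,b)_2: α=3, β=-2; u≡1, v≡7 (mod 8); ε(u)ε(v)=0·1, αω(v)=3·0, βω(u)=-2·0; sum ≡ 0  ⇒  +1.
(a,b)_5: α=3, u≡1; β=0, v≡3 (mod 5); (1|5)=+1, (3|5)=-1; sign (−1)^0·+1^0·-1^3 = -1.
(a,b)_3: α=0, u≡1; β=-2, v≡1 (mod 3); (1|3)=+1, (1|3)=+1; sign (−1)^0·+1^-2·+1^0 = +1.
(a,b)_19: α=1, u≡1; β=0, v≡14 (mod 19); (1|19)=+1, (14|19)=-1; sign (−1)^0·+1^0·-1^1 = -1.
(a,b)_29: α=-2, u≡2; β=2, v≡10 (mod 29); (2|29)=-1, (10|29)=-1; sign (−1)^0·-1^2·-1^-2 = +1.
(a,b)_∞: sgn(-3230)=−, sgn(-17)=−, so -1.
(a,b)_17: α=1, u≡5; β=1, v≡13 (mod 17); (5|17)=-1, (13|17)=+1; sign (−1)^0·-1^1·+1^1 = -1.
(-3230, -17 / ℚ) ramifies at {5, 17, 19, ∞}: a division algebra.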